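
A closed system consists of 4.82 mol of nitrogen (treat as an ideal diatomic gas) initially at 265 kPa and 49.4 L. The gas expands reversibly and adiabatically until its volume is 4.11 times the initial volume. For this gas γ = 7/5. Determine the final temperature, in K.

T₁ = P₁V₁/(nR) = 265×49.4/(4.82×8.314) = 327 K.
Adiabatic: TV^(γ−1) = const ⇒ T₂ = 327×(0.243)^0.400 = 186 K; PV^γ = const ⇒ P₂ = 36.6 kPa.

186 K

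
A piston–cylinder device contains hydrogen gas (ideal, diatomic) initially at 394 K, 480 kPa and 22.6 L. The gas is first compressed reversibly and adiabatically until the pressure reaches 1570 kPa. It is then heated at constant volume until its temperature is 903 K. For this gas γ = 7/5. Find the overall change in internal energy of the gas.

n = P₁V₁/(RT₁) = 480×22.6/(8.314×394) = 3.31 mol.
Step 1 — Adiabatic: T₂/T₁ = (P₂/P₁)^((γ−1)/γ) ⇒ T₂ = 394×(3.27)^0.286 = 553 K; V₂ = 9.69 L.
ΔU = nCvΔT = 3.31×20.8×(553−394) = 10900 J.
Q = 0 for an adiabatic process, so W = −ΔU = -10900 J.
State after step 1: P = 1570 kPa, V = 9.69 L, T = 553 K.
Step 2 — Isochoric: V stays 9.69 L; P/T = const ⇒ T₂ = 903 K, P₂ = 2560 kPa.
W = 0 (no volume change).
ΔU = nCvΔT = 3.31×20.8×(903−553) = 24100 J.
Q = ΔU = 24100 J.
Net over both steps: W = -10900 J, Q = 24100 J, ΔU = 35000 J.

35000 J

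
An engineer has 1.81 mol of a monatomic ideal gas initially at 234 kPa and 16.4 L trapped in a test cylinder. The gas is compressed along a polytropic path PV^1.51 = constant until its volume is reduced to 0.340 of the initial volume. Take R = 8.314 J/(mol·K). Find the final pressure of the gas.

1190 kPa

T₁ = P₁V₁/(nR) = 234×16.4/(1.81×8.314) = 255 K.
Polytropic n=1.51: T₂ = T₁(V₁/V₂)^(n−1) = 255×(2.94)^0.51 = 442 K; P₂ = P₁(V₁/V₂)^n = 1190 kPa.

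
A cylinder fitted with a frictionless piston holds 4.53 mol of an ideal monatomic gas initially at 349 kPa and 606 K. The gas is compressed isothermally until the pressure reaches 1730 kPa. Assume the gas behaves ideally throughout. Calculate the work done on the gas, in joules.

V₁ = nRT₁/P₁ = 4.53×8.314×606/349 = 65.4 L.
Isothermal: T stays 606 K; PV = const ⇒ V₂ = 13.2 L, P₂ = 1730 kPa.
W = nRT ln(V₂/V₁) = 4.53×8.314×606×ln(0.202) = -36500 J.
Work done on the gas = −W_by = 36500 J.

36500 J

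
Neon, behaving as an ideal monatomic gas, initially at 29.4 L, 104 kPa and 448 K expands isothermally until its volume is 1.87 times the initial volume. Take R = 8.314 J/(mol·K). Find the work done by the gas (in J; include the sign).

1910 J

n = P₁V₁/(RT₁) = 104×29.4/(8.314×448) = 0.821 mol.
Isothermal: T stays 448 K; PV = const ⇒ V₂ = 55.0 L, P₂ = 55.6 kPa.
W = nRT ln(V₂/V₁) = 0.821×8.314×448×ln(1.87) = 1910 J.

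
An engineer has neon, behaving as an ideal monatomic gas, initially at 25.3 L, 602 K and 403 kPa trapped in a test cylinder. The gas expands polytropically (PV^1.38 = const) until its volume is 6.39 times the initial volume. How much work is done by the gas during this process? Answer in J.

n = P₁V₁/(RT₁) = 403×25.3/(8.314×602) = 2.04 mol.
Polytropic n=1.38: T₂ = T₁(V₁/V₂)^(n−1) = 602×(0.156)^0.38 = 298 K; P₂ = P₁(V₁/V₂)^n = 31.2 kPa.
W = (P₁V₁−P₂V₂)/(n−1) = (403×25.3−31.2×162)/0.38 = 13600 J.

13600 J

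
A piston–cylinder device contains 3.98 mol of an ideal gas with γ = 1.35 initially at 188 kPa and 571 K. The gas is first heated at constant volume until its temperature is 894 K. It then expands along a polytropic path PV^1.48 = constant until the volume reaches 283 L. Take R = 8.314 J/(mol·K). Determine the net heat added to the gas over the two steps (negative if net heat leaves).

V₁ = nRT₁/P₁ = 3.98×8.314×571/188 = 101 L.
Step 1 — Isochoric: V stays 101 L; P/T = const ⇒ T₂ = 894 K, P₂ = 294 kPa.
W = 0 (no volume change).
ΔU = nCvΔT = 3.98×23.8×(894−571) = 30500 J.
Q = ΔU = 30500 J.
State after step 1: P = 294 kPa, V = 101 L, T = 894 K.
Step 2 — Polytropic n=1.48: T₂ = T₁(V₁/V₂)^(n−1) = 894×(0.355)^0.48 = 544 K; P₂ = P₁(V₁/V₂)^n = 63.6 kPa.
W = (P₁V₁−P₂V₂)/(n−1) = (294×101−63.6×283)/0.48 = 24100 J.
ΔU = nCvΔT = 3.98×23.8×(544−894) = -33100 J.
Q = ΔU + W = -8960 J.
Net over both steps: W = 24100 J, Q = 21600 J, ΔU = -2560 J.

21600 J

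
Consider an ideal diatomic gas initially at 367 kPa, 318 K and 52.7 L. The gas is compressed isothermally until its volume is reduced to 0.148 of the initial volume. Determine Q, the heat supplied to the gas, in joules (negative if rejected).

n = P₁V₁/(RT₁) = 367×52.7/(8.314×318) = 7.32 mol.
Isothermal: T stays 318 K; PV = const ⇒ V₂ = 7.80 L, P₂ = 2480 kPa.
ΔU = 0 (ideal gas, T constant).
W = nRT ln(V₂/V₁) = 7.32×8.314×318×ln(0.148) = -37000 J.
Q = ΔU + W = -37000 J.

-37000 J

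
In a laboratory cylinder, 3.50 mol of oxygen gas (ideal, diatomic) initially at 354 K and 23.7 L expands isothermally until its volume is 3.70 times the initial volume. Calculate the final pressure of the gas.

117 kPa

P₁ = nRT₁/V₁ = 3.50×8.314×354/23.7 = 435 kPa.
Isothermal: T stays 354 K; PV = const ⇒ V₂ = 87.7 L, P₂ = 117 kPa.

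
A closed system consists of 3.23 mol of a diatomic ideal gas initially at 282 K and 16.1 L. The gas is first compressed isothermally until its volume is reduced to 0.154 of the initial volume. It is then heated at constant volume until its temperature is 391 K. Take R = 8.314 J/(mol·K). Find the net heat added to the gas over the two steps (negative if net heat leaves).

-6850 J

P₁ = nRT₁/V₁ = 3.23×8.314×282/16.1 = 470 kPa.
Step 1 — Isothermal: T stays 282 K; PV = const ⇒ V₂ = 2.48 L, P₂ = 3050 kPa.
ΔU = 0 (ideal gas, T constant).
W = nRT ln(V₂/V₁) = 3.23×8.314×282×ln(0.154) = -14200 J.
Q = ΔU + W = -14200 J.
State after step 1: P = 3050 kPa, V = 2.48 L, T = 282 K.
Step 2 — Isochoric: V stays 2.48 L; P/T = const ⇒ T₂ = 391 K, P₂ = 4230 kPa.
W = 0 (no volume change).
ΔU = nCvΔT = 3.23×20.8×(391−282) = 7320 J.
Q = ΔU = 7320 J.
Net over both steps: W = -14200 J, Q = -6850 J, ΔU = 7320 J.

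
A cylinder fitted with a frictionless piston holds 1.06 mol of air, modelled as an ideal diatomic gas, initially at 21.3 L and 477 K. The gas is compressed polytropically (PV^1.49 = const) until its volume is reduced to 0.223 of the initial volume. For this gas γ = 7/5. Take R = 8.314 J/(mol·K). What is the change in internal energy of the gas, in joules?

P₁ = nRT₁/V₁ = 1.06×8.314×477/21.3 = 197 kPa.
Polytropic n=1.49: T₂ = T₁(V₁/V₂)^(n−1) = 477×(4.48)^0.49 = 995 K; P₂ = P₁(V₁/V₂)^n = 1850 kPa.
For an ideal gas ΔU = nCvΔT with Cv = (5/2)R = 20.8 J/(mol·K).
ΔU = 1.06×20.8×(995−477) = 11400 J.

11400 J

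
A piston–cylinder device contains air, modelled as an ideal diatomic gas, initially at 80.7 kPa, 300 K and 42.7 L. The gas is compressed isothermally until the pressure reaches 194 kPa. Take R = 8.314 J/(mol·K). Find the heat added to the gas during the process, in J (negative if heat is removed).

-3020 J

n = P₁V₁/(RT₁) = 80.7×42.7/(8.314×300) = 1.38 mol.
Isothermal: T stays 300 K; PV = const ⇒ V₂ = 17.8 L, P₂ = 194 kPa.
ΔU = 0 (ideal gas, T constant).
W = nRT ln(V₂/V₁) = 1.38×8.314×300×ln(0.416) = -3020 J.
Q = ΔU + W = -3020 J.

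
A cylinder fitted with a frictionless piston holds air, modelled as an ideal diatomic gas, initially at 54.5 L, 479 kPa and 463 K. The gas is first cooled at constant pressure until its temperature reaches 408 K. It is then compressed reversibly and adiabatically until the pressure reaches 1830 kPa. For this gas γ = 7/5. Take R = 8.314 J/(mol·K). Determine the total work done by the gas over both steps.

n = P₁V₁/(RT₁) = 479×54.5/(8.314×463) = 6.78 mol.
Step 1 — Isobaric: P stays 479 kPa; V/T = const ⇒ T₂ = 408 K, V₂ = 48.0 L.
W = PΔV = 479×(48.0−54.5) kPa·L = -3100 J.
ΔU = nCvΔT = 6.78×20.8×(408−463) = -7750 J.
Q = ΔU + W = nCpΔT = -10900 J.
State after step 1: P = 479 kPa, V = 48.0 L, T = 408 K.
Step 2 — Adiabatic: T₂/T₁ = (P₂/P₁)^((γ−1)/γ) ⇒ T₂ = 408×(3.82)^0.286 = 598 K; V₂ = 18.4 L.
ΔU = nCvΔT = 6.78×20.8×(598−408) = 26800 J.
Q = 0 for an adiabatic process, so W = −ΔU = -26800 J.
Net over both steps: W = -29900 J, Q = -10900 J, ΔU = 19100 J.

-29900 J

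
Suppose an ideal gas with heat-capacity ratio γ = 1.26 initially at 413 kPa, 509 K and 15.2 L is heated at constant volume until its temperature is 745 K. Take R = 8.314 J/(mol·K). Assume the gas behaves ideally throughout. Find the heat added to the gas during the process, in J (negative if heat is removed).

11200 J

n = P₁V₁/(RT₁) = 413×15.2/(8.314×509) = 1.48 mol.
Isochoric: V stays 15.2 L; P/T = const ⇒ T₂ = 745 K, P₂ = 604 kPa.
W = 0 (no volume change).
ΔU = nCvΔT = 1.48×32.0×(745−509) = 11200 J.
Q = ΔU = 11200 J.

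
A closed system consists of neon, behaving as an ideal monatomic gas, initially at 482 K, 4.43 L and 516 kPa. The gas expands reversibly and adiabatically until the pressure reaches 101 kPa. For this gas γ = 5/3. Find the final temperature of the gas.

251 K

Adiabatic: T₂/T₁ = (P₂/P₁)^((γ−1)/γ) ⇒ T₂ = 482×(0.196)^0.400 = 251 K; V₂ = 11.8 L.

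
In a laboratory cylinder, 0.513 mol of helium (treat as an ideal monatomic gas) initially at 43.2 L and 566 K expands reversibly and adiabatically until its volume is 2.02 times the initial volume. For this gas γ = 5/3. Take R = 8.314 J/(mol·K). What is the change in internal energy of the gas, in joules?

-1360 J

P₁ = nRT₁/V₁ = 0.513×8.314×566/43.2 = 55.9 kPa.
Adiabatic: TV^(γ−1) = const ⇒ T₂ = 566×(0.495)^0.667 = 354 K; PV^γ = const ⇒ P₂ = 17.3 kPa.
For an ideal gas ΔU = nCvΔT with Cv = (3/2)R = 12.5 J/(mol·K).
ΔU = 0.513×12.5×(354−566) = -1360 J.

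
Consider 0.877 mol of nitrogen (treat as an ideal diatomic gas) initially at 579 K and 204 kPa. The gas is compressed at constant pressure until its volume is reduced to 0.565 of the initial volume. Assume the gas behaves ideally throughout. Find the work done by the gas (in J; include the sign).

-1840 J

V₁ = nRT₁/P₁ = 0.877×8.314×579/204 = 20.7 L.
Isobaric: P stays 204 kPa; V/T = const ⇒ T₂ = 327 K, V₂ = 11.7 L.
W = PΔV = 204×(11.7−20.7) kPa·L = -1840 J.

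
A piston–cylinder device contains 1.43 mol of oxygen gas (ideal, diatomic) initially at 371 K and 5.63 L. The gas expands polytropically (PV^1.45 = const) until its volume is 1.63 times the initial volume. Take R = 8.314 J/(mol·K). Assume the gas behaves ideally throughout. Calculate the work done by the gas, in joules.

P₁ = nRT₁/V₁ = 1.43×8.314×371/5.63 = 783 kPa.
Polytropic n=1.45: T₂ = T₁(V₁/V₂)^(n−1) = 371×(0.613)^0.45 = 298 K; P₂ = P₁(V₁/V₂)^n = 386 kPa.
W = (P₁V₁−P₂V₂)/(n−1) = (783×5.63−386×9.18)/0.45 = 1930 J.

1930 J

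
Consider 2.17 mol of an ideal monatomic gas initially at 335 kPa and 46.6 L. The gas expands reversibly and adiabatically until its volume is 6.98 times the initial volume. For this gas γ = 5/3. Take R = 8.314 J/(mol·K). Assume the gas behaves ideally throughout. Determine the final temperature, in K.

237 K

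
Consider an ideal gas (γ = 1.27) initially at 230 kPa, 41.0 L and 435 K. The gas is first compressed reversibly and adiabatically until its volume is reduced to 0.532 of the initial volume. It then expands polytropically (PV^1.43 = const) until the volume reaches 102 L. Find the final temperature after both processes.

n = P₁V₁/(RT₁) = 230×41.0/(8.314×435) = 2.61 mol.
Step 1 — Adiabatic: TV^(γ−1) = const ⇒ T₂ = 435×(1.88)^0.270 = 516 K; PV^γ = const ⇒ P₂ = 513 kPa.
ΔU = nCvΔT = 2.61×30.8×(516−435) = 6490 J.
Q = 0 for an adiabatic process, so W = −ΔU = -6490 J.
State after step 1: P = 513 kPa, V = 21.8 L, T = 516 K.
Step 2 — Polytropic n=1.43: T₂ = T₁(V₁/V₂)^(n−1) = 516×(0.214)^0.43 = 266 K; P₂ = P₁(V₁/V₂)^n = 56.5 kPa.
W = (P₁V₁−P₂V₂)/(n−1) = (513×21.8−56.5×102)/0.43 = 12600 J.
ΔU = nCvΔT = 2.61×30.8×(266−516) = -20100 J.
Q = ΔU + W = -7470 J.
Net over both steps: W = 6120 J, Q = -7470 J, ΔU = -13600 J.

266 K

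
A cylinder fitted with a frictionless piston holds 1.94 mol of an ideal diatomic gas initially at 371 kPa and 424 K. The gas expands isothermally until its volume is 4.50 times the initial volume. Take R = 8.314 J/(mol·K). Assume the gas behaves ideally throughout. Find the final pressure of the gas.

V₁ = nRT₁/P₁ = 1.94×8.314×424/371 = 18.4 L.
Isothermal: T stays 424 K; PV = const ⇒ V₂ = 82.9 L, P₂ = 82.4 kPa.

82.4 kPa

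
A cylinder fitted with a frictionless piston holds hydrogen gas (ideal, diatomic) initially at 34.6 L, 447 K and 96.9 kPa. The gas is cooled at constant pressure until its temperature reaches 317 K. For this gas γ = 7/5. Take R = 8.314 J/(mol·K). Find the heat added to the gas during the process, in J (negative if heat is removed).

-3410 J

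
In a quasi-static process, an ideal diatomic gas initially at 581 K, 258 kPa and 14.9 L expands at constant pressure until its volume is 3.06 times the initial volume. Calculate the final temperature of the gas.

1780 K

Isobaric: P stays 258 kPa; V/T = const ⇒ T₂ = 1780 K, V₂ = 45.6 L.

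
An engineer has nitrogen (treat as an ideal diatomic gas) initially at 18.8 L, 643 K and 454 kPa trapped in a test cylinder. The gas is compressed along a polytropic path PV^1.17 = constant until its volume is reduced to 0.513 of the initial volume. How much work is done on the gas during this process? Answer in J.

6030 J

n = P₁V₁/(RT₁) = 454×18.8/(8.314×643) = 1.60 mol.
Polytropic n=1.17: T₂ = T₁(V₁/V₂)^(n−1) = 643×(1.95)^0.17 = 720 K; P₂ = P₁(V₁/V₂)^n = 991 kPa.
W = (P₁V₁−P₂V₂)/(n−1) = (454×18.8−991×9.64)/0.17 = -6030 J.
Work done on the gas = −W_by = 6030 J.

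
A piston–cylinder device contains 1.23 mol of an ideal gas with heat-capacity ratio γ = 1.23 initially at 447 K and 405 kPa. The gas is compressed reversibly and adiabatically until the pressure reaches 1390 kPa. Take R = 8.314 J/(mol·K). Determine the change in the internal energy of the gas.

5150 J

V₁ = nRT₁/P₁ = 1.23×8.314×447/405 = 11.3 L.
Adiabatic: T₂/T₁ = (P₂/P₁)^((γ−1)/γ) ⇒ T₂ = 447×(3.43)^0.187 = 563 K; V₂ = 4.14 L.
For an ideal gas ΔU = nCvΔT with Cv = R/(γ−1) = 36.1 J/(mol·K).
ΔU = 1.23×36.1×(563−447) = 5150 J.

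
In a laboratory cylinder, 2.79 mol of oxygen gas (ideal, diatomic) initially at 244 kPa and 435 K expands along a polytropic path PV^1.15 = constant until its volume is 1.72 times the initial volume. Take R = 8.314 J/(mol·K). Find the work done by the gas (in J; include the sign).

5260 J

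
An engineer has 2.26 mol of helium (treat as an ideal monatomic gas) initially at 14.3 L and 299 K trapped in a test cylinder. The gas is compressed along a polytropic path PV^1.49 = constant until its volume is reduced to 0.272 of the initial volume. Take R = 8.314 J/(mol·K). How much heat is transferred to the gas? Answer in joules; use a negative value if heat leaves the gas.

-2710 J

P₁ = nRT₁/V₁ = 2.26×8.314×299/14.3 = 393 kPa.
Polytropic n=1.49: T₂ = T₁(V₁/V₂)^(n−1) = 299×(3.68)^0.49 = 566 K; P₂ = P₁(V₁/V₂)^n = 2730 kPa.
W = (P₁V₁−P₂V₂)/(n−1) = (393×14.3−2730×3.89)/0.49 = -10200 J.
ΔU = nCvΔT = 2.26×12.5×(566−299) = 7520 J.
Q = ΔU + W = -2710 J.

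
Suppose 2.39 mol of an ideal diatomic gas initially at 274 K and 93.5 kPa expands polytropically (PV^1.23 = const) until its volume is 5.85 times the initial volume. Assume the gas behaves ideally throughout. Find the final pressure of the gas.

10.6 kPa

V₁ = nRT₁/P₁ = 2.39×8.314×274/93.5 = 58.2 L.
Polytropic n=1.23: T₂ = T₁(V₁/V₂)^(n−1) = 274×(0.171)^0.23 = 183 K; P₂ = P₁(V₁/V₂)^n = 10.6 kPa.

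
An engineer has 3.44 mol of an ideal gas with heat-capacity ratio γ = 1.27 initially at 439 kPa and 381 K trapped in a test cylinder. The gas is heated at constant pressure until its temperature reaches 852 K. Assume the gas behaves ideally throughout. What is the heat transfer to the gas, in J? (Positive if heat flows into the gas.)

63400 J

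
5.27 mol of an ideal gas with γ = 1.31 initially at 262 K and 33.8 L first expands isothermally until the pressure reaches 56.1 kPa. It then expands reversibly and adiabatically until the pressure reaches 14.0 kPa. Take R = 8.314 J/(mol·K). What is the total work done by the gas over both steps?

31000 J

P₁ = nRT₁/V₁ = 5.27×8.314×262/33.8 = 340 kPa.
Step 1 — Isothermal: T stays 262 K; PV = const ⇒ V₂ = 205 L, P₂ = 56.1 kPa.
ΔU = 0 (ideal gas, T constant).
W = nRT ln(V₂/V₁) = 5.27×8.314×262×ln(6.05) = 20700 J.
Q = ΔU + W = 20700 J.
State after step 1: P = 56.1 kPa, V = 205 L, T = 262 K.
Step 2 — Adiabatic: T₂/T₁ = (P₂/P₁)^((γ−1)/γ) ⇒ T₂ = 262×(0.250)^0.237 = 189 K; V₂ = 590 L.
ΔU = nCvΔT = 5.27×26.8×(189−262) = -10400 J.
Q = 0 for an adiabatic process, so W = −ΔU = 10400 J.
Net over both steps: W = 31000 J, Q = 20700 J, ΔU = -10400 J.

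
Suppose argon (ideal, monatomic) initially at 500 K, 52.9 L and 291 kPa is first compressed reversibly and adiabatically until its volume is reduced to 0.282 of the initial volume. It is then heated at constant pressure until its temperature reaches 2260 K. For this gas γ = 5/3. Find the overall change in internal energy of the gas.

81300 J

n = P₁V₁/(RT₁) = 291×52.9/(8.314×500) = 3.70 mol.
Step 1 — Adiabatic: TV^(γ−1) = const ⇒ T₂ = 500×(3.55)^0.667 = 1160 K; PV^γ = const ⇒ P₂ = 2400 kPa.
ΔU = nCvΔT = 3.70×12.5×(1160−500) = 30600 J.
Q = 0 for an adiabatic process, so W = −ΔU = -30600 J.
State after step 1: P = 2400 kPa, V = 14.9 L, T = 1160 K.
Step 2 — Isobaric: P stays 2400 kPa; V/T = const ⇒ T₂ = 2260 K, V₂ = 29.0 L.
W = PΔV = 2400×(29.0−14.9) kPa·L = 33800 J.
ΔU = nCvΔT = 3.70×12.5×(2260−1160) = 50700 J.
Q = ΔU + W = nCpΔT = 84500 J.
Net over both steps: W = 3180 J, Q = 84500 J, ΔU = 81300 J.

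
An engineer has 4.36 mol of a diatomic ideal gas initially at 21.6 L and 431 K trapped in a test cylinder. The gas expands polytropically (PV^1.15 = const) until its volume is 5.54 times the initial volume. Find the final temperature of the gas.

P₁ = nRT₁/V₁ = 4.36×8.314×431/21.6 = 723 kPa.
Polytropic n=1.15: T₂ = T₁(V₁/V₂)^(n−1) = 431×(0.181)^0.15 = 333 K; P₂ = P₁(V₁/V₂)^n = 101 kPa.

333 K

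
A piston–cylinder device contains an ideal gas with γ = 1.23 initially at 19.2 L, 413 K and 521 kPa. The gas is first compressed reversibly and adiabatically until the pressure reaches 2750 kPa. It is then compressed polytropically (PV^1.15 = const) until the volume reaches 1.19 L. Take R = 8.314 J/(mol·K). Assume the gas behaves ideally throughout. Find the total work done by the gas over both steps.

-37600 J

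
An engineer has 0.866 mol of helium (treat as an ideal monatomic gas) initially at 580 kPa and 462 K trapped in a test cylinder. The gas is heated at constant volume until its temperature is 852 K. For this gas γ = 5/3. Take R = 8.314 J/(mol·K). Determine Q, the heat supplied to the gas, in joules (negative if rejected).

V₁ = nRT₁/P₁ = 0.866×8.314×462/580 = 5.74 L.
Isochoric: V stays 5.74 L; P/T = const ⇒ T₂ = 852 K, P₂ = 1070 kPa.
W = 0 (no volume change).
ΔU = nCvΔT = 0.866×12.5×(852−462) = 4210 J.
Q = ΔU = 4210 J.

4210 J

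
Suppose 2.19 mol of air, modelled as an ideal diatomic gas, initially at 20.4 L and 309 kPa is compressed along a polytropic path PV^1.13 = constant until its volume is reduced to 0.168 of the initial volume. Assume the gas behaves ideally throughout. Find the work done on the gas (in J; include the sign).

12700 J

T₁ = P₁V₁/(nR) = 309×20.4/(2.19×8.314) = 346 K.
Polytropic n=1.13: T₂ = T₁(V₁/V₂)^(n−1) = 346×(5.95)^0.13 = 437 K; P₂ = P₁(V₁/V₂)^n = 2320 kPa.
W = (P₁V₁−P₂V₂)/(n−1) = (309×20.4−2320×3.43)/0.13 = -12700 J.
Work done on the gas = −W_by = 12700 J.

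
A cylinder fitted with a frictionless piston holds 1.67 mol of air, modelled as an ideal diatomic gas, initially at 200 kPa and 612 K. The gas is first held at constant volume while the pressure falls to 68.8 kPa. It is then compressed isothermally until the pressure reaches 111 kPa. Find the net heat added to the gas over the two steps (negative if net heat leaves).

V₁ = nRT₁/P₁ = 1.67×8.314×612/200 = 42.5 L.
Step 1 — Isochoric: V stays 42.5 L; P/T = const ⇒ T₂ = 211 K, P₂ = 68.8 kPa.
W = 0 (no volume change).
ΔU = nCvΔT = 1.67×20.8×(211−612) = -13900 J.
Q = ΔU = -13900 J.
State after step 1: P = 68.8 kPa, V = 42.5 L, T = 211 K.
Step 2 — Isothermal: T stays 211 K; PV = const ⇒ V₂ = 26.3 L, P₂ = 111 kPa.
ΔU = 0 (ideal gas, T constant).
W = nRT ln(V₂/V₁) = 1.67×8.314×211×ln(0.620) = -1400 J.
Q = ΔU + W = -1400 J.
Net over both steps: W = -1400 J, Q = -15300 J, ΔU = -13900 J.

-15300 J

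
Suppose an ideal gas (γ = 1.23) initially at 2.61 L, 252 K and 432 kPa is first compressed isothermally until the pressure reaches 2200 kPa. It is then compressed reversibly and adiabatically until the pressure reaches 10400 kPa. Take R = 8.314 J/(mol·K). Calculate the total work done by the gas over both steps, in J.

-3490 J

n = P₁V₁/(RT₁) = 432×2.61/(8.314×252) = 0.538 mol.
Step 1 — Isothermal: T stays 252 K; PV = const ⇒ V₂ = 0.513 L, P₂ = 2200 kPa.
ΔU = 0 (ideal gas, T constant).
W = nRT ln(V₂/V₁) = 0.538×8.314×252×ln(0.196) = -1840 J.
Q = ΔU + W = -1840 J.
State after step 1: P = 2200 kPa, V = 0.513 L, T = 252 K.
Step 2 — Adiabatic: T₂/T₁ = (P₂/P₁)^((γ−1)/γ) ⇒ T₂ = 252×(4.73)^0.187 = 337 K; V₂ = 0.145 L.
ΔU = nCvΔT = 0.538×36.1×(337−252) = 1650 J.
Q = 0 for an adiabatic process, so W = −ΔU = -1650 J.
Net over both steps: W = -3490 J, Q = -1840 J, ΔU = 1650 J.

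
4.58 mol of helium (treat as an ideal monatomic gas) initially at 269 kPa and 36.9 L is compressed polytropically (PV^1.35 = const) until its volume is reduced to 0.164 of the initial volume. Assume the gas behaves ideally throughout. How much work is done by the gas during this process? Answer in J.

-25000 J

T₁ = P₁V₁/(nR) = 269×36.9/(4.58×8.314) = 261 K.
Polytropic n=1.35: T₂ = T₁(V₁/V₂)^(n−1) = 261×(6.10)^0.35 = 491 K; P₂ = P₁(V₁/V₂)^n = 3090 kPa.
W = (P₁V₁−P₂V₂)/(n−1) = (269×36.9−3090×6.05)/0.35 = -25000 J.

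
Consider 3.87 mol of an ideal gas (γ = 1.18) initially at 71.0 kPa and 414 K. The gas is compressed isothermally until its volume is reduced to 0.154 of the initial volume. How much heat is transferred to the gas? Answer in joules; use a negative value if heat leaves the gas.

V₁ = nRT₁/P₁ = 3.87×8.314×414/71.0 = 188 L.
Isothermal: T stays 414 K; PV = const ⇒ V₂ = 28.9 L, P₂ = 461 kPa.
ΔU = 0 (ideal gas, T constant).
W = nRT ln(V₂/V₁) = 3.87×8.314×414×ln(0.154) = -24900 J.
Q = ΔU + W = -24900 J.

-24900 J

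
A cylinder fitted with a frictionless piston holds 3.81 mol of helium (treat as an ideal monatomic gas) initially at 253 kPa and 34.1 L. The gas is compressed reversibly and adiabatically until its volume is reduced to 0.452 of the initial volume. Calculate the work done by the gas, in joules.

T₁ = P₁V₁/(nR) = 253×34.1/(3.81×8.314) = 272 K.
Adiabatic: TV^(γ−1) = const ⇒ T₂ = 272×(2.21)^0.667 = 462 K; PV^γ = const ⇒ P₂ = 950 kPa.
ΔU = nCvΔT = 3.81×12.5×(462−272) = 9030 J.
Q = 0 for an adiabatic process, so W = −ΔU = -9030 J.

-9030 J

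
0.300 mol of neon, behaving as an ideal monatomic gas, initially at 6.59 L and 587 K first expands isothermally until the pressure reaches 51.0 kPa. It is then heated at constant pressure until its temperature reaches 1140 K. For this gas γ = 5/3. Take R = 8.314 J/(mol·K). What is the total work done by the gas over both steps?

P₁ = nRT₁/V₁ = 0.300×8.314×587/6.59 = 222 kPa.
Step 1 — Isothermal: T stays 587 K; PV = const ⇒ V₂ = 28.7 L, P₂ = 51.0 kPa.
ΔU = 0 (ideal gas, T constant).
W = nRT ln(V₂/V₁) = 0.300×8.314×587×ln(4.36) = 2150 J.
Q = ΔU + W = 2150 J.
State after step 1: P = 51.0 kPa, V = 28.7 L, T = 587 K.
Step 2 — Isobaric: P stays 51.0 kPa; V/T = const ⇒ T₂ = 1140 K, V₂ = 55.8 L.
W = PΔV = 51.0×(55.8−28.7) kPa·L = 1380 J.
ΔU = nCvΔT = 0.300×12.5×(1140−587) = 2070 J.
Q = ΔU + W = nCpΔT = 3450 J.
Net over both steps: W = 3530 J, Q = 5600 J, ΔU = 2070 J.

3530 J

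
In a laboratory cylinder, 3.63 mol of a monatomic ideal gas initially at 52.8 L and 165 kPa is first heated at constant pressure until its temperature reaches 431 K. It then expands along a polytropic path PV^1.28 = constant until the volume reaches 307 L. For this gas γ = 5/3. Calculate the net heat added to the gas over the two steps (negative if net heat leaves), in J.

T₁ = P₁V₁/(nR) = 165×52.8/(3.63×8.314) = 289 K.
Step 1 — Isobaric: P stays 165 kPa; V/T = const ⇒ T₂ = 431 K, V₂ = 78.8 L.
W = PΔV = 165×(78.8−52.8) kPa·L = 4300 J.
ΔU = nCvΔT = 3.63×12.5×(431−289) = 6440 J.
Q = ΔU + W = nCpΔT = 10700 J.
State after step 1: P = 165 kPa, V = 78.8 L, T = 431 K.
Step 2 — Polytropic n=1.28: T₂ = T₁(V₁/V₂)^(n−1) = 431×(0.257)^0.28 = 295 K; P₂ = P₁(V₁/V₂)^n = 29.0 kPa.
W = (P₁V₁−P₂V₂)/(n−1) = (165×78.8−29.0×307)/0.28 = 14700 J.
ΔU = nCvΔT = 3.63×12.5×(295−431) = -6180 J.
Q = ΔU + W = 8530 J.
Net over both steps: W = 19000 J, Q = 19300 J, ΔU = 266 J.

19300 J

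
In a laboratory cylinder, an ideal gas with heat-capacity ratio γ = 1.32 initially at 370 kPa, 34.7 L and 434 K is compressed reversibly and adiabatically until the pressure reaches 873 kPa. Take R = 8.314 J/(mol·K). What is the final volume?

Adiabatic: T₂/T₁ = (P₂/P₁)^((γ−1)/γ) ⇒ T₂ = 434×(2.36)^0.242 = 534 K; V₂ = 18.1 L.

18.1 L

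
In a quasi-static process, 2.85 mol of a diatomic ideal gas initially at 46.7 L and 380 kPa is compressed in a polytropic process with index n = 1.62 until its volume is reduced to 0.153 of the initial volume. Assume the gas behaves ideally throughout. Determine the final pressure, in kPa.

T₁ = P₁V₁/(nR) = 380×46.7/(2.85×8.314) = 749 K.
Polytropic n=1.62: T₂ = T₁(V₁/V₂)^(n−1) = 749×(6.54)^0.62 = 2400 K; P₂ = P₁(V₁/V₂)^n = 7950 kPa.

7950 kPa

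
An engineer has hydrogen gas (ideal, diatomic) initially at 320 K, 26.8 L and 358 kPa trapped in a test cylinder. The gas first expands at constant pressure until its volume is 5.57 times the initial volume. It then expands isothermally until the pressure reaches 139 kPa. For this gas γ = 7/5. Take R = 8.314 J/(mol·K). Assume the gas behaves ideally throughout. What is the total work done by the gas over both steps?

94400 J

n = P₁V₁/(RT₁) = 358×26.8/(8.314×320) = 3.61 mol.
Step 1 — Isobaric: P stays 358 kPa; V/T = const ⇒ T₂ = 1780 K, V₂ = 149 L.
W = PΔV = 358×(149−26.8) kPa·L = 43800 J.
ΔU = nCvΔT = 3.61×20.8×(1780−320) = 110000 J.
Q = ΔU + W = nCpΔT = 153000 J.
State after step 1: P = 358 kPa, V = 149 L, T = 1780 K.
Step 2 — Isothermal: T stays 1780 K; PV = const ⇒ V₂ = 384 L, P₂ = 139 kPa.
ΔU = 0 (ideal gas, T constant).
W = nRT ln(V₂/V₁) = 3.61×8.314×1780×ln(2.58) = 50600 J.
Q = ΔU + W = 50600 J.
Net over both steps: W = 94400 J, Q = 204000 J, ΔU = 110000 J.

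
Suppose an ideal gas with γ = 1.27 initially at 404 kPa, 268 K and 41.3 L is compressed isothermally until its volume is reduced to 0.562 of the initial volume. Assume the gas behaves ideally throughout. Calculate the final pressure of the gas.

Isothermal: T stays 268 K; PV = const ⇒ V₂ = 23.2 L, P₂ = 719 kPa.

719 kPa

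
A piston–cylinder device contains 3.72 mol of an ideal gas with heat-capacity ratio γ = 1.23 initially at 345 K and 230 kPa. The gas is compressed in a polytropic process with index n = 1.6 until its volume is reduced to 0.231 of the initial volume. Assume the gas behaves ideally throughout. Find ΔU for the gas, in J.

V₁ = nRT₁/P₁ = 3.72×8.314×345/230 = 46.4 L.
Polytropic n=1.6: T₂ = T₁(V₁/V₂)^(n−1) = 345×(4.33)^0.60 = 831 K; P₂ = P₁(V₁/V₂)^n = 2400 kPa.
For an ideal gas ΔU = nCvΔT with Cv = R/(γ−1) = 36.1 J/(mol·K).
ΔU = 3.72×36.1×(831−345) = 65400 J.

65400 J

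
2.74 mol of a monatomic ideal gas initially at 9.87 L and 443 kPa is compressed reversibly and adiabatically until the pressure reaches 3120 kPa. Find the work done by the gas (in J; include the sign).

T₁ = P₁V₁/(nR) = 443×9.87/(2.74×8.314) = 192 K.
Adiabatic: T₂/T₁ = (P₂/P₁)^((γ−1)/γ) ⇒ T₂ = 192×(7.04)^0.400 = 419 K; V₂ = 3.06 L.
ΔU = nCvΔT = 2.74×12.5×(419−192) = 7760 J.
Q = 0 for an adiabatic process, so W = −ΔU = -7760 J.

-7760 J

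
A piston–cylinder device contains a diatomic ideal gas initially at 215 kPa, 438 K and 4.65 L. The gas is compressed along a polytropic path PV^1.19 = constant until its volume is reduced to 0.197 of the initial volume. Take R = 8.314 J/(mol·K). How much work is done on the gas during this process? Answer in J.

n = P₁V₁/(RT₁) = 215×4.65/(8.314×438) = 0.275 mol.
Polytropic n=1.19: T₂ = T₁(V₁/V₂)^(n−1) = 438×(5.08)^0.19 = 596 K; P₂ = P₁(V₁/V₂)^n = 1490 kPa.
W = (P₁V₁−P₂V₂)/(n−1) = (215×4.65−1490×0.916)/0.19 = -1900 J.
Work done on the gas = −W_by = 1900 J.

1900 J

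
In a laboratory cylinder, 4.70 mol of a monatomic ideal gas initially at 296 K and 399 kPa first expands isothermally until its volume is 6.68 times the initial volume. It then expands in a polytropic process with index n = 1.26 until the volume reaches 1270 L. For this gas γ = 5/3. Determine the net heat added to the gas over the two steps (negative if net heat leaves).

32500 J

V₁ = nRT₁/P₁ = 4.70×8.314×296/399 = 29.0 L.
Step 1 — Isothermal: T stays 296 K; PV = const ⇒ V₂ = 194 L, P₂ = 59.7 kPa.
ΔU = 0 (ideal gas, T constant).
W = nRT ln(V₂/V₁) = 4.70×8.314×296×ln(6.68) = 22000 J.
Q = ΔU + W = 22000 J.
State after step 1: P = 59.7 kPa, V = 194 L, T = 296 K.
Step 2 — Polytropic n=1.26: T₂ = T₁(V₁/V₂)^(n−1) = 296×(0.152)^0.26 = 182 K; P₂ = P₁(V₁/V₂)^n = 5.59 kPa.
W = (P₁V₁−P₂V₂)/(n−1) = (59.7×194−5.59×1270)/0.26 = 17200 J.
ΔU = nCvΔT = 4.70×12.5×(182−296) = -6710 J.
Q = ΔU + W = 10500 J.
Net over both steps: W = 39200 J, Q = 32500 J, ΔU = -6710 J.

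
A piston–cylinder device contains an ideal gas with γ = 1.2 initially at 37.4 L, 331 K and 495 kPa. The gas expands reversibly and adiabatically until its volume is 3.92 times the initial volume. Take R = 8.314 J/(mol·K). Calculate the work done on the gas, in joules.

n = P₁V₁/(RT₁) = 495×37.4/(8.314×331) = 6.73 mol.
Adiabatic: TV^(γ−1) = const ⇒ T₂ = 331×(0.255)^0.200 = 252 K; PV^γ = const ⇒ P₂ = 96.1 kPa.
ΔU = nCvΔT = 6.73×41.6×(252−331) = -22100 J.
Q = 0 for an adiabatic process, so W = −ΔU = 22100 J.
Work done on the gas = −W_by = -22100 J.

-22100 J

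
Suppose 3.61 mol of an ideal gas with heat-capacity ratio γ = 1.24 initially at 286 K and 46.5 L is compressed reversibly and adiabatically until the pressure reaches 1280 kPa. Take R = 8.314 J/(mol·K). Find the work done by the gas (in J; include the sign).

-16300 J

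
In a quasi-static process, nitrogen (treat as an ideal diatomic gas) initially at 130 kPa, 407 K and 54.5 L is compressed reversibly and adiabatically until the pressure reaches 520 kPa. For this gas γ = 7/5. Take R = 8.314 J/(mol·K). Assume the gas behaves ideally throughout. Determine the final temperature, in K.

605 K

Adiabatic: T₂/T₁ = (P₂/P₁)^((γ−1)/γ) ⇒ T₂ = 407×(4.00)^0.286 = 605 K; V₂ = 20.2 L.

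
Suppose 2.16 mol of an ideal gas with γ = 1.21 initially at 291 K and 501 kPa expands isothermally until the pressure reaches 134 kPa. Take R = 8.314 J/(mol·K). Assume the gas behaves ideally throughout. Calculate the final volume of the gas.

V₁ = nRT₁/P₁ = 2.16×8.314×291/501 = 10.4 L.
Isothermal: T stays 291 K; PV = const ⇒ V₂ = 39.0 L, P₂ = 134 kPa.

39.0 L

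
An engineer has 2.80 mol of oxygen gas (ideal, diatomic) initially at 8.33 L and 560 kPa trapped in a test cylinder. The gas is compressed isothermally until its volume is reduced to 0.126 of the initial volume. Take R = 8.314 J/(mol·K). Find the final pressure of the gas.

T₁ = P₁V₁/(nR) = 560×8.33/(2.80×8.314) = 200 K.
Isothermal: T stays 200 K; PV = const ⇒ V₂ = 1.05 L, P₂ = 4440 kPa.

4440 kPa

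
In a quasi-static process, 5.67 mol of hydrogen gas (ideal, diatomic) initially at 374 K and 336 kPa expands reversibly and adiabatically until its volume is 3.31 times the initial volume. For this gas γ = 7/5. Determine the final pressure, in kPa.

62.9 kPa

V₁ = nRT₁/P₁ = 5.67×8.314×374/336 = 52.5 L.
Adiabatic: TV^(γ−1) = const ⇒ T₂ = 374×(0.302)^0.400 = 232 K; PV^γ = const ⇒ P₂ = 62.9 kPa.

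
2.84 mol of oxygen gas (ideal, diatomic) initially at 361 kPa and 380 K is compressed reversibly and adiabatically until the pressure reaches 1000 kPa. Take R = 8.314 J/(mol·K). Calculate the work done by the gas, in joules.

-7580 J

V₁ = nRT₁/P₁ = 2.84×8.314×380/361 = 24.9 L.
Adiabatic: T₂/T₁ = (P₂/P₁)^((γ−1)/γ) ⇒ T₂ = 380×(2.77)^0.286 = 508 K; V₂ = 12.0 L.
ΔU = nCvΔT = 2.84×20.8×(508−380) = 7580 J.
Q = 0 for an adiabatic process, so W = −ΔU = -7580 J.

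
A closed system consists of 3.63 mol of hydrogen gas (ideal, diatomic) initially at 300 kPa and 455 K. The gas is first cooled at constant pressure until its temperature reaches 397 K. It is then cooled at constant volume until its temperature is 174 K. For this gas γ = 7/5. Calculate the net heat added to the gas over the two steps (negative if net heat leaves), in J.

V₁ = nRT₁/P₁ = 3.63×8.314×455/300 = 45.8 L.
Step 1 — Isobaric: P stays 300 kPa; V/T = const ⇒ T₂ = 397 K, V₂ = 39.9 L.
W = PΔV = 300×(39.9−45.8) kPa·L = -1750 J.
ΔU = nCvΔT = 3.63×20.8×(397−455) = -4380 J.
Q = ΔU + W = nCpΔT = -6130 J.
State after step 1: P = 300 kPa, V = 39.9 L, T = 397 K.
Step 2 — Isochoric: V stays 39.9 L; P/T = const ⇒ T₂ = 174 K, P₂ = 131 kPa.
W = 0 (no volume change).
ΔU = nCvΔT = 3.63×20.8×(174−397) = -16800 J.
Q = ΔU = -16800 J.
Net over both steps: W = -1750 J, Q = -23000 J, ΔU = -21200 J.

-23000 J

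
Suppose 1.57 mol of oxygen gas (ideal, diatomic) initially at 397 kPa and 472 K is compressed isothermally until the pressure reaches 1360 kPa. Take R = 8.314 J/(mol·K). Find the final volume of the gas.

V₁ = nRT₁/P₁ = 1.57×8.314×472/397 = 15.5 L.
Isothermal: T stays 472 K; PV = const ⇒ V₂ = 4.53 L, P₂ = 1360 kPa.

4.53 L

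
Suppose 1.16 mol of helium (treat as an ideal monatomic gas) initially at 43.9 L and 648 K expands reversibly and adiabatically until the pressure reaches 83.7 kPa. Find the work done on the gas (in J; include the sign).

P₁ = nRT₁/V₁ = 1.16×8.314×648/43.9 = 142 kPa.
Adiabatic: T₂/T₁ = (P₂/P₁)^((γ−1)/γ) ⇒ T₂ = 648×(0.588)^0.400 = 524 K; V₂ = 60.4 L.
ΔU = nCvΔT = 1.16×12.5×(524−648) = -1790 J.
Q = 0 for an adiabatic process, so W = −ΔU = 1790 J.
Work done on the gas = −W_by = -1790 J.

-1790 J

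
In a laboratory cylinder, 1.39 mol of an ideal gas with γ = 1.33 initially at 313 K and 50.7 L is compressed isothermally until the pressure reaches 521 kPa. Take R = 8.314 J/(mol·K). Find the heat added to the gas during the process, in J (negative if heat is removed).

P₁ = nRT₁/V₁ = 1.39×8.314×313/50.7 = 71.3 kPa.
Isothermal: T stays 313 K; PV = const ⇒ V₂ = 6.94 L, P₂ = 521 kPa.
ΔU = 0 (ideal gas, T constant).
W = nRT ln(V₂/V₁) = 1.39×8.314×313×ln(0.137) = -7190 J.
Q = ΔU + W = -7190 J.

-7190 J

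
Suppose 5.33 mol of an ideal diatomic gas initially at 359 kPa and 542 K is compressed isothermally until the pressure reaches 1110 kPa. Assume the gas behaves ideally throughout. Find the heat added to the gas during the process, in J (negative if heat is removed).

V₁ = nRT₁/P₁ = 5.33×8.314×542/359 = 66.9 L.
Isothermal: T stays 542 K; PV = const ⇒ V₂ = 21.6 L, P₂ = 1110 kPa.
ΔU = 0 (ideal gas, T constant).
W = nRT ln(V₂/V₁) = 5.33×8.314×542×ln(0.323) = -27100 J.
Q = ΔU + W = -27100 J.

-27100 J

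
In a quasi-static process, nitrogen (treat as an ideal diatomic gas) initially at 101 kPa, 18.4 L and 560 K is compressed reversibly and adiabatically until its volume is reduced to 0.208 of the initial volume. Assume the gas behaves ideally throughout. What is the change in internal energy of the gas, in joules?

4060 J

n = P₁V₁/(RT₁) = 101×18.4/(8.314×560) = 0.399 mol.
Adiabatic: TV^(γ−1) = const ⇒ T₂ = 560×(4.81)^0.400 = 1050 K; PV^γ = const ⇒ P₂ = 910 kPa.
For an ideal gas ΔU = nCvΔT with Cv = (5/2)R = 20.8 J/(mol·K).
ΔU = 0.399×20.8×(1050−560) = 4060 J.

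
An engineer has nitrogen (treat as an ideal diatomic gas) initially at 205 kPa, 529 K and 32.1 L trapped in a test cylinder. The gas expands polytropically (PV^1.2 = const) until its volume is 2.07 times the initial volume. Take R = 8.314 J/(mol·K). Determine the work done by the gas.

n = P₁V₁/(RT₁) = 205×32.1/(8.314×529) = 1.50 mol.
Polytropic n=1.2: T₂ = T₁(V₁/V₂)^(n−1) = 529×(0.483)^0.20 = 457 K; P₂ = P₁(V₁/V₂)^n = 85.6 kPa.
W = (P₁V₁−P₂V₂)/(n−1) = (205×32.1−85.6×66.4)/0.20 = 4460 J.

4460 J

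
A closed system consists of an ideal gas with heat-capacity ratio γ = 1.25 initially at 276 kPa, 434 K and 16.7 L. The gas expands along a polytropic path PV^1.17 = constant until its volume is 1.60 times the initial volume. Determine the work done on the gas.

n = P₁V₁/(RT₁) = 276×16.7/(8.314×434) = 1.28 mol.
Polytropic n=1.17: T₂ = T₁(V₁/V₂)^(n−1) = 434×(0.625)^0.17 = 401 K; P₂ = P₁(V₁/V₂)^n = 159 kPa.
W = (P₁V₁−P₂V₂)/(n−1) = (276×16.7−159×26.7)/0.17 = 2080 J.
Work done on the gas = −W_by = -2080 J.

-2080 J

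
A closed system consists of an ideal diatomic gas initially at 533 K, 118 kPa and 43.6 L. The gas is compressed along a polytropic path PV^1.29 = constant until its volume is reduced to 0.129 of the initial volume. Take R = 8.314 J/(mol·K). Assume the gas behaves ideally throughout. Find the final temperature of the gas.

Polytropic n=1.29: T₂ = T₁(V₁/V₂)^(n−1) = 533×(7.75)^0.29 = 965 K; P₂ = P₁(V₁/V₂)^n = 1660 kPa.

965 K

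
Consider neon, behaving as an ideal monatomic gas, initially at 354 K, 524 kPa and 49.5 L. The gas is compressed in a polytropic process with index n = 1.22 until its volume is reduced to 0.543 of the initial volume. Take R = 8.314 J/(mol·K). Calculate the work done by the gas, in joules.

-17000 J

n = P₁V₁/(RT₁) = 524×49.5/(8.314×354) = 8.81 mol.
Polytropic n=1.22: T₂ = T₁(V₁/V₂)^(n−1) = 354×(1.84)^0.22 = 405 K; P₂ = P₁(V₁/V₂)^n = 1100 kPa.
W = (P₁V₁−P₂V₂)/(n−1) = (524×49.5−1100×26.9)/0.22 = -17000 J.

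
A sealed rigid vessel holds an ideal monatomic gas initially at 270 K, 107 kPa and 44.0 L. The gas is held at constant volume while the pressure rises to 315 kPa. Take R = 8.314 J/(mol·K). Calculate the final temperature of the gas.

795 K

Isochoric: V stays 44.0 L; P/T = const ⇒ T₂ = 795 K, P₂ = 315 kPa.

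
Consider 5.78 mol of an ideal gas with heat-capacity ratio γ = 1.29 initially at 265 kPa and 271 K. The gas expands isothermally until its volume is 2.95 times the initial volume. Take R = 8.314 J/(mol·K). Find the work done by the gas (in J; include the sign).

14100 J

V₁ = nRT₁/P₁ = 5.78×8.314×271/265 = 49.1 L.
Isothermal: T stays 271 K; PV = const ⇒ V₂ = 145 L, P₂ = 89.8 kPa.
W = nRT ln(V₂/V₁) = 5.78×8.314×271×ln(2.95) = 14100 J.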